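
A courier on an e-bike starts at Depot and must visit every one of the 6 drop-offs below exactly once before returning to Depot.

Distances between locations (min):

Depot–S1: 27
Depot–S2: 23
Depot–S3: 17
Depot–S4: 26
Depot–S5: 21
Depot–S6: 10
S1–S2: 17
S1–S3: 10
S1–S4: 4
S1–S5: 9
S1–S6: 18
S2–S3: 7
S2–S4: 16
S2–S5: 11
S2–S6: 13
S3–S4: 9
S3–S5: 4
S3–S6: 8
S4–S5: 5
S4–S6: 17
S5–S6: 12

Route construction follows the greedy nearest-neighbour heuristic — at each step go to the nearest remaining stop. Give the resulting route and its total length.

Depot → [S6:10 / S3:17 / S5:21 / S2:23 / S4:26 / S1:27] → S6 (10)
S6 → [S3:8 / S5:12 / S2:13 / S4:17 / S1:18] → S3 (8)
S3 → [S5:4 / S2:7 / S4:9 / S1:10] → S5 (4)
S5 → [S4:5 / S1:9 / S2:11] → S4 (5)
S4 → [S1:4 / S2:16] → S1 (4)
S1 → [S2:17] → S2 (17)
Return S2→Depot: 23.
Total = 10 + 8 + 4 + 5 + 4 + 17 + 23 = 71.

Nearest-neighbour total = 71 min; route Depot → S6 → S3 → S5 → S4 → S1 → S2 → Depot.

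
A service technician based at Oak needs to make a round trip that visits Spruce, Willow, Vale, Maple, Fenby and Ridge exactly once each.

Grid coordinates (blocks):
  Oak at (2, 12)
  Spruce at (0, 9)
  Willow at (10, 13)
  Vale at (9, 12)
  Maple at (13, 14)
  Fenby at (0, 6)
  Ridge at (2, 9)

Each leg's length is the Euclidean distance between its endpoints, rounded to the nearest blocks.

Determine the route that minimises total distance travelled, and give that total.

Oak → Spruce → Willow → Vale → Maple → Fenby → Ridge → Oak: 4+11+1+4+15+4+3 = 42
Oak → Spruce → Willow → Vale → Maple → Ridge → Fenby → Oak: 4+11+1+4+12+4+6 = 42
Oak → Spruce → Willow → Vale → Fenby → Maple → Ridge → Oak: 4+11+1+11+15+12+3 = 57
Oak → Spruce → Willow → Vale → Fenby → Ridge → Maple → Oak: 4+11+1+11+4+12+11 = 54
Oak → Spruce → Willow → Vale → Ridge → Maple → Fenby → Oak: 4+11+1+8+12+15+6 = 57
Oak → Spruce → Willow → Vale → Ridge → Fenby → Maple → Oak: 4+11+1+8+4+15+11 = 54
Oak → Spruce → Willow → Maple → Vale → Fenby → Ridge → Oak: 4+11+3+4+11+4+3 = 40
Oak → Spruce → Willow → Maple → Vale → Ridge → Fenby → Oak: 4+11+3+4+8+4+6 = 40
… (352 more)
Oak → Spruce → Fenby → Ridge → Willow → Maple → Vale → Oak: 4+3+4+9+3+4+7 = 34  ← best
The minimum is 34.
One optimal route: Oak → Spruce → Fenby → Ridge → Willow → Maple → Vale → Oak (or its reverse).

Minimum total distance: 34 blocks.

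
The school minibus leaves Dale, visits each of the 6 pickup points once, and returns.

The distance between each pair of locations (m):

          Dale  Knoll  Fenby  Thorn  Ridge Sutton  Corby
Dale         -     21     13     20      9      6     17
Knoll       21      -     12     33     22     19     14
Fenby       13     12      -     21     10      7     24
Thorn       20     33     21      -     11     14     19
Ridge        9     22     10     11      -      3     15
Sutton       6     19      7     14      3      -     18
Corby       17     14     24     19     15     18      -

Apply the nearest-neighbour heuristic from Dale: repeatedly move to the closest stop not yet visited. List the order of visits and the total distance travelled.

84 m along Dale → Sutton → Ridge → Fenby → Knoll → Corby → Thorn → Dale.

From Dale: distances to unvisited — Sutton=6, Ridge=9, Fenby=13, Corby=17, Thorn=20, Knoll=21. Nearest is Sutton (6).
From Sutton: distances to unvisited — Ridge=3, Fenby=7, Thorn=14, Corby=18, Knoll=19. Nearest is Ridge (3).
From Ridge: distances to unvisited — Fenby=10, Thorn=11, Corby=15, Knoll=22. Nearest is Fenby (10).
From Fenby: distances to unvisited — Knoll=12, Thorn=21, Corby=24. Nearest is Knoll (12).
From Knoll: distances to unvisited — Corby=14, Thorn=33. Nearest is Corby (14).
From Corby: distances to unvisited — Thorn=19. Nearest is Thorn (19).
Return Thorn→Dale: 20.
Total = 6 + 3 + 10 + 12 + 14 + 19 + 20 = 84.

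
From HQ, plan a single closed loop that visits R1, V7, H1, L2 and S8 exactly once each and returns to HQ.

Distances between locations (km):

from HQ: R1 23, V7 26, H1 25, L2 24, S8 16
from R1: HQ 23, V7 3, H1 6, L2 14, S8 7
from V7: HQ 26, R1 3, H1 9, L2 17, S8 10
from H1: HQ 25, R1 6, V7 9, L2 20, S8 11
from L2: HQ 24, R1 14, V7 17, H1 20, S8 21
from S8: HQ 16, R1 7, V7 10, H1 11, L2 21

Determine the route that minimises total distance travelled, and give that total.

Minimum total distance: 77 km.

There are 60 distinct closed tours to check (reversals are equivalent).
HQ-R1-V7-H1-L2-S8-HQ: 23+3+9+20+21+16 = 92
HQ-R1-V7-H1-S8-L2-HQ: 23+3+9+11+21+24 = 91
HQ-R1-V7-L2-H1-S8-HQ: 23+3+17+20+11+16 = 90
HQ-R1-V7-L2-S8-H1-HQ: 23+3+17+21+11+25 = 100
HQ-R1-V7-S8-H1-L2-HQ: 23+3+10+11+20+24 = 91
HQ-R1-V7-S8-L2-H1-HQ: 23+3+10+21+20+25 = 102
HQ-R1-H1-V7-L2-S8-HQ: 23+6+9+17+21+16 = 92
HQ-R1-H1-V7-S8-L2-HQ: 23+6+9+10+21+24 = 93
HQ-R1-H1-L2-V7-S8-HQ: 23+6+20+17+10+16 = 92
HQ-R1-H1-L2-S8-V7-HQ: 23+6+20+21+10+26 = 106
HQ-R1-H1-S8-V7-L2-HQ: 23+6+11+10+17+24 = 91
HQ-R1-H1-S8-L2-V7-HQ: 23+6+11+21+17+26 = 104
HQ-R1-L2-V7-H1-S8-HQ: 23+14+17+9+11+16 = 90
HQ-R1-L2-V7-S8-H1-HQ: 23+14+17+10+11+25 = 100
… (46 more)
HQ-L2-R1-V7-H1-S8-HQ: 24+14+3+9+11+16 = 77  ← best
The minimum is 77.
One optimal route: HQ → L2 → R1 → V7 → H1 → S8 → HQ (or its reverse).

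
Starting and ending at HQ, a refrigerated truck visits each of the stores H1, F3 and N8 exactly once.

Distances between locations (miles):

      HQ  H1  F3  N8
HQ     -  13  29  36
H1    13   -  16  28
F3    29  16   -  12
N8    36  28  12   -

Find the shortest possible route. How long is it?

Minimum total distance: 77 miles.

HQ-H1-F3-N8-HQ: 13+16+12+36 = 77
HQ-H1-N8-F3-HQ: 13+28+12+29 = 82
HQ-F3-H1-N8-HQ: 29+16+28+36 = 109
The minimum is 77.
One optimal route: HQ → H1 → F3 → N8 → HQ (or its reverse).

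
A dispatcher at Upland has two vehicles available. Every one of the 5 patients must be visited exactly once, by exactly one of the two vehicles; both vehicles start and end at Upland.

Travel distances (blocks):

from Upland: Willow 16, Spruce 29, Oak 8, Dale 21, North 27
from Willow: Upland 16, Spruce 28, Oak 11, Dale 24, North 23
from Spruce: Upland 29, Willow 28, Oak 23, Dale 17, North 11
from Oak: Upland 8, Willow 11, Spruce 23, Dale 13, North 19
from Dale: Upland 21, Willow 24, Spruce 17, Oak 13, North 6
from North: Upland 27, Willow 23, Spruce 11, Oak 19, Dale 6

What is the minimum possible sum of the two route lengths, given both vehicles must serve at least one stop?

Minimum combined distance: 98 blocks.

Try each way of splitting the stops between the two vehicles (each non-empty) and, for each split, find the best tour for each vehicle:
  {Willow} + {Spruce, Oak, Dale, North}: 32 + 67 = 99
  {Spruce} + {Willow, Oak, Dale, North}: 58 + 66 = 124
  {Willow, Spruce} + {Oak, Dale, North}: 73 + 54 = 127
  {Oak} + {Willow, Spruce, Dale, North}: 16 + 82 = 98
  {Willow, Oak} + {Spruce, Dale, North}: 35 + 67 = 102
  {Spruce, Oak} + {Willow, Dale, North}: 60 + 66 = 126
  … (15 splits in total)
Best: vehicle 1 Upland → Oak → Upland = 16; vehicle 2 Upland → Willow → Spruce → North → Dale → Upland = 82; combined 98.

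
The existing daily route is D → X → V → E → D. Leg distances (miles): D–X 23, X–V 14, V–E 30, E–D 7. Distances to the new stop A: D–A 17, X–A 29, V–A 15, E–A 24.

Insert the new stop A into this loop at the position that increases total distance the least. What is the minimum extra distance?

Adding 9 miles by placing A on the V–E leg.

Insertion cost between consecutive stops i–j is d(i,A) + d(A,j) − d(i,j):
  between D and X: 17 + 29 − 23 = 23
  between X and V: 29 + 15 − 14 = 30
  between V and E: 15 + 24 − 30 = 9
  between E and D: 24 + 17 − 7 = 34
Cheapest insertion is between V and E, adding 9.
New total = 74 + 9 = 83.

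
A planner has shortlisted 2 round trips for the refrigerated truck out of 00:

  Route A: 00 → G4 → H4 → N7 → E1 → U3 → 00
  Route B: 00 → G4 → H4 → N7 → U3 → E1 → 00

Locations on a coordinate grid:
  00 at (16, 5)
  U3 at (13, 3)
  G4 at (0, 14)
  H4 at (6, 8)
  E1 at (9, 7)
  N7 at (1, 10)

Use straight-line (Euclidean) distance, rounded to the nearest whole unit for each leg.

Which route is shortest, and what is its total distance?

Shortest is Route A, total 50.

Route A: 18 + 8 + 5 + 9 + 6 + 4 = 50
Route B: 18 + 8 + 5 + 14 + 6 + 7 = 58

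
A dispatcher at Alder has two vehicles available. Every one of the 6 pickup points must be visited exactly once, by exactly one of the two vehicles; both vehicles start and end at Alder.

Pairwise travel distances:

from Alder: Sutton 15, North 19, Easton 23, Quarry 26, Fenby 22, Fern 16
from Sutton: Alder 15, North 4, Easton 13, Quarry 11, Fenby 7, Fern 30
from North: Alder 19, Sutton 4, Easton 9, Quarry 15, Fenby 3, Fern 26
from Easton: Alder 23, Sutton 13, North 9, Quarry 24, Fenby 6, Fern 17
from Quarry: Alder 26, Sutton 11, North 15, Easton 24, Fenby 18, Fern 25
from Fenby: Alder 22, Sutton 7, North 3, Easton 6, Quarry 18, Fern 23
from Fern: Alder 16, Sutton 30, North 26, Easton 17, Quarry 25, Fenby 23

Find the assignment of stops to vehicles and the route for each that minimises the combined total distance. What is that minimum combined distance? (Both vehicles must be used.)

There are 2^5 − 1 = 31 ways to divide the 6 stops into two non-empty groups. For each, the best each vehicle can do is its own shortest tour through its group:
  {Sutton} + {North, Easton, Quarry, Fenby, Fern}: 30 + 83 = 113
  {North} + {Sutton, Easton, Quarry, Fenby, Fern}: 38 + 83 = 121
  {Sutton, North} + {Easton, Quarry, Fenby, Fern}: 38 + 83 = 121
  {Easton} + {Sutton, North, Quarry, Fenby, Fern}: 46 + 81 = 127
  {Sutton, Easton} + {North, Quarry, Fenby, Fern}: 51 + 81 = 132
  {North, Easton} + {Sutton, Quarry, Fenby, Fern}: 51 + 81 = 132
  … (31 splits in total)
  {Sutton, North, Easton, Quarry, Fenby} + {Fern}: 73 + 32 = 105  ← best
Best: vehicle 1 Alder → Sutton → Quarry → North → Fenby → Easton → Alder = 73; vehicle 2 Alder → Fern → Alder = 32; combined 105.

Minimum combined distance: 105.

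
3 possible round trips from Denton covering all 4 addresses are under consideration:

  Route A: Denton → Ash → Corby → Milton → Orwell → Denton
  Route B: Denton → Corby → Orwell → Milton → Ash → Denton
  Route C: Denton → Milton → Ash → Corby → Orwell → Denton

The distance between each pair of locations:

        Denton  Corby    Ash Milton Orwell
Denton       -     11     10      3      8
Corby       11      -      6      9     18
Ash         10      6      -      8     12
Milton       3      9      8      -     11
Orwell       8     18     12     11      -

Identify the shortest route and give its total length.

Route A: 10 + 6 + 9 + 11 + 8 = 44
Route B: 11 + 18 + 11 + 8 + 10 = 58
Route C: 3 + 8 + 6 + 18 + 8 = 43

Shortest is Route C, total 43.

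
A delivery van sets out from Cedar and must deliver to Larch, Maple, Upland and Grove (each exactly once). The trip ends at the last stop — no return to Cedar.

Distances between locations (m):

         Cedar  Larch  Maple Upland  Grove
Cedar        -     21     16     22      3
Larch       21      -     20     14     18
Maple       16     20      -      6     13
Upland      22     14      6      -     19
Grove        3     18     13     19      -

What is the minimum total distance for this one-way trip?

There are 4! = 24 possible orderings.
Cedar → Larch → Maple → Upland → Grove: 21+20+6+19 = 66
Cedar → Larch → Maple → Grove → Upland: 21+20+13+19 = 73
Cedar → Larch → Upland → Maple → Grove: 21+14+6+13 = 54
Cedar → Larch → Upland → Grove → Maple: 21+14+19+13 = 67
Cedar → Larch → Grove → Maple → Upland: 21+18+13+6 = 58
Cedar → Larch → Grove → Upland → Maple: 21+18+19+6 = 64
Cedar → Maple → Larch → Upland → Grove: 16+20+14+19 = 69
Cedar → Maple → Larch → Grove → Upland: 16+20+18+19 = 73
Cedar → Maple → Upland → Larch → Grove: 16+6+14+18 = 54
Cedar → Maple → Upland → Grove → Larch: 16+6+19+18 = 59
Cedar → Maple → Grove → Larch → Upland: 16+13+18+14 = 61
Cedar → Maple → Grove → Upland → Larch: 16+13+19+14 = 62
Cedar → Upland → Larch → Maple → Grove: 22+14+20+13 = 69
Cedar → Upland → Larch → Grove → Maple: 22+14+18+13 = 67
… (10 more)
Cedar → Grove → Maple → Upland → Larch: 3+13+6+14 = 36  ← best
The minimum is 36.
One shortest path: Cedar → Grove → Maple → Upland → Larch.

Shortest open route: 36 m.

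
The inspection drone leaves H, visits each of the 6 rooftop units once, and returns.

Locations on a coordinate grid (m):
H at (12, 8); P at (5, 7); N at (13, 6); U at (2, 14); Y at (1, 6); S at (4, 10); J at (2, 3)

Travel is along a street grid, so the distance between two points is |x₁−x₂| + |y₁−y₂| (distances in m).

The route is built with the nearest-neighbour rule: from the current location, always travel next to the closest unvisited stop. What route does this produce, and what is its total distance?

H → [N:3 / P:8 / S:10 / Y:13 / J:15 / U:16] → N (3)
N → [P:9 / Y:12 / S:13 / J:14 / U:19] → P (9)
P → [S:4 / Y:5 / J:7 / U:10] → S (4)
S → [U:6 / Y:7 / J:9] → U (6)
U → [Y:9 / J:11] → Y (9)
Y → [J:4] → J (4)
Return J→H: 15.
Total = 3 + 9 + 4 + 6 + 9 + 4 + 15 = 50.

50 m along H → N → P → S → U → Y → J → H.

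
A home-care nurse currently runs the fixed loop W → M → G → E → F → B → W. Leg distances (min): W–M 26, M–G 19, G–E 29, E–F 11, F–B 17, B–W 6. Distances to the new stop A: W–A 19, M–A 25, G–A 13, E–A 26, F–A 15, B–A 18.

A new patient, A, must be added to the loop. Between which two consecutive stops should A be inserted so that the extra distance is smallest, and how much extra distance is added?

Insertion cost between consecutive stops i–j is d(i,A) + d(A,j) − d(i,j):
  between W and M: 19 + 25 − 26 = 18
  between M and G: 25 + 13 − 19 = 19
  between G and E: 13 + 26 − 29 = 10
  between E and F: 26 + 15 − 11 = 30
  between F and B: 15 + 18 − 17 = 16
  between B and W: 18 + 19 − 6 = 31
Cheapest insertion is between G and E, adding 10.
New total = 108 + 10 = 118.

Minimum extra distance: 10 min, inserting A between G and E.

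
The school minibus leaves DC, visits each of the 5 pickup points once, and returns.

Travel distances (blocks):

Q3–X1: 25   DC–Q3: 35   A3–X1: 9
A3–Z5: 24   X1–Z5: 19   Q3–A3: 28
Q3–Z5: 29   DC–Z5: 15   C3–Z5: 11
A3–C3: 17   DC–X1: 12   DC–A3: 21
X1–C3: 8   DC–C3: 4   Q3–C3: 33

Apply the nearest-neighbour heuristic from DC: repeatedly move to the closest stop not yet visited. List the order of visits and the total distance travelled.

From DC: distances to unvisited — C3=4, X1=12, Z5=15, A3=21, Q3=35. Nearest is C3 (4).
From C3: distances to unvisited — X1=8, Z5=11, A3=17, Q3=33. Nearest is X1 (8).
From X1: distances to unvisited — A3=9, Z5=19, Q3=25. Nearest is A3 (9).
From A3: distances to unvisited — Z5=24, Q3=28. Nearest is Z5 (24).
From Z5: distances to unvisited — Q3=29. Nearest is Q3 (29).
Return Q3→DC: 35.
Total = 4 + 8 + 9 + 24 + 29 + 35 = 109.

Nearest-neighbour total = 109 blocks; route DC → C3 → X1 → A3 → Z5 → Q3 → DC.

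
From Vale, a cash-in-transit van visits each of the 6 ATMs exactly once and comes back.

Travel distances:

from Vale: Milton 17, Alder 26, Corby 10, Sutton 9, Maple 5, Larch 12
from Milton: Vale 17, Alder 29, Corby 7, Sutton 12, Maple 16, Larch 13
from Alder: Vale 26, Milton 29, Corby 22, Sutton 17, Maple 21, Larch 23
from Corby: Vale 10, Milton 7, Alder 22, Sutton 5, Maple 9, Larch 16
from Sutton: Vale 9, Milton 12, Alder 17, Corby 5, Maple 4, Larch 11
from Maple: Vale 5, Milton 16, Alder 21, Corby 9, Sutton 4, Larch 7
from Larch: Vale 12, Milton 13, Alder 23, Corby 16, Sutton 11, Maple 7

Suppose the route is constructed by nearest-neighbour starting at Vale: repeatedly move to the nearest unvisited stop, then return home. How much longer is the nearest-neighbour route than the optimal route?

Excess over optimum: 4.

Vale: Maple=5, Sutton=9, Corby=10, Larch=12, Milton=17, Alder=26 ⇒ Maple
Maple: Sutton=4, Larch=7, Corby=9, Milton=16, Alder=21 ⇒ Sutton
Sutton: Corby=5, Larch=11, Milton=12, Alder=17 ⇒ Corby
Corby: Milton=7, Larch=16, Alder=22 ⇒ Milton
Milton: Larch=13, Alder=29 ⇒ Larch
Larch: Alder=23 ⇒ Alder
NN route Vale → Maple → Sutton → Corby → Milton → Larch → Alder → Vale costs 83.
Optimal: Vale → Corby → Milton → Larch → Alder → Sutton → Maple → Vale costs 79 (by enumerating all 360 distinct tours).
Excess = 83 − 79 = 4.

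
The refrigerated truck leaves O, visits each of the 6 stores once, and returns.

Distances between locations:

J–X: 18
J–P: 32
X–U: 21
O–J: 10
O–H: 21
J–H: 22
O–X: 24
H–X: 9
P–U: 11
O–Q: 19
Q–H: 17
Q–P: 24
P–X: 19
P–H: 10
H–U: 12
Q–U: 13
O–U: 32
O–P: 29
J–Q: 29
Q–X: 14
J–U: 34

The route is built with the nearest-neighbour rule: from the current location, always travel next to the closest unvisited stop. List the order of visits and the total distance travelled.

At O the remaining stops are J 10, Q 19, H 21, X 24, P 29, U 32; go to J.
At J the remaining stops are X 18, H 22, Q 29, P 32, U 34; go to X.
At X the remaining stops are H 9, Q 14, P 19, U 21; go to H.
At H the remaining stops are P 10, U 12, Q 17; go to P.
At P the remaining stops are U 11, Q 24; go to U.
At U the remaining stops are Q 13; go to Q.
Return Q→O: 19.
Total = 10 + 18 + 9 + 10 + 11 + 13 + 19 = 90.

Nearest-neighbour total = 90; route O → J → X → H → P → U → Q → O.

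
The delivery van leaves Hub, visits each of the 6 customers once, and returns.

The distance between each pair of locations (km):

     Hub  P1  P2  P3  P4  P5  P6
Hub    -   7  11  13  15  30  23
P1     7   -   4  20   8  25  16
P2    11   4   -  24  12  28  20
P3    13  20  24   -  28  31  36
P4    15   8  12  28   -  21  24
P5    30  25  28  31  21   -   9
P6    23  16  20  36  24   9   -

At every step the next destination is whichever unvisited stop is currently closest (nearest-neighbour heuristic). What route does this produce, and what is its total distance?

Hub → [P1:7 / P2:11 / P3:13 / P4:15 / P6:23 / P5:30] → P1 (7)
P1 → [P2:4 / P4:8 / P6:16 / P3:20 / P5:25] → P2 (4)
P2 → [P4:12 / P6:20 / P3:24 / P5:28] → P4 (12)
P4 → [P5:21 / P6:24 / P3:28] → P5 (21)
P5 → [P6:9 / P3:31] → P6 (9)
P6 → [P3:36] → P3 (36)
Return P3→Hub: 13.
Total = 7 + 4 + 12 + 21 + 9 + 36 + 13 = 102.

102 km along Hub → P1 → P2 → P4 → P5 → P6 → P3 → Hub.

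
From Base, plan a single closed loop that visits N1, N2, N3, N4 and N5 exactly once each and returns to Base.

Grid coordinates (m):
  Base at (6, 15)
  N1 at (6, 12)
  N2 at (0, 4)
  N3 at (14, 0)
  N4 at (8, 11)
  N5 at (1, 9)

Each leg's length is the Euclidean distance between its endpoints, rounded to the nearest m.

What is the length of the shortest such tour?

With 5 stops there are 5!/2 = 60 distinct round trips (a route and its reverse cost the same).
Base→N1→N2→N3→N4→N5→Base: 3+10+15+13+7+8 = 56
Base→N1→N2→N3→N5→N4→Base: 3+10+15+16+7+4 = 55
Base→N1→N2→N4→N3→N5→Base: 3+10+11+13+16+8 = 61
Base→N1→N2→N4→N5→N3→Base: 3+10+11+7+16+17 = 64
Base→N1→N2→N5→N3→N4→Base: 3+10+5+16+13+4 = 51
Base→N1→N2→N5→N4→N3→Base: 3+10+5+7+13+17 = 55
Base→N1→N3→N2→N4→N5→Base: 3+14+15+11+7+8 = 58
Base→N1→N3→N2→N5→N4→Base: 3+14+15+5+7+4 = 48
Base→N1→N3→N4→N2→N5→Base: 3+14+13+11+5+8 = 54
Base→N1→N3→N4→N5→N2→Base: 3+14+13+7+5+13 = 55
Base→N1→N3→N5→N2→N4→Base: 3+14+16+5+11+4 = 53
Base→N1→N3→N5→N4→N2→Base: 3+14+16+7+11+13 = 64
Base→N1→N4→N2→N3→N5→Base: 3+2+11+15+16+8 = 55
Base→N1→N4→N2→N5→N3→Base: 3+2+11+5+16+17 = 54
… (46 more)
Base→N1→N4→N3→N2→N5→Base: 3+2+13+15+5+8 = 46  ← best
The minimum is 46.
One optimal route: Base → N1 → N4 → N3 → N2 → N5 → Base (or its reverse).

Minimum total distance: 46 m.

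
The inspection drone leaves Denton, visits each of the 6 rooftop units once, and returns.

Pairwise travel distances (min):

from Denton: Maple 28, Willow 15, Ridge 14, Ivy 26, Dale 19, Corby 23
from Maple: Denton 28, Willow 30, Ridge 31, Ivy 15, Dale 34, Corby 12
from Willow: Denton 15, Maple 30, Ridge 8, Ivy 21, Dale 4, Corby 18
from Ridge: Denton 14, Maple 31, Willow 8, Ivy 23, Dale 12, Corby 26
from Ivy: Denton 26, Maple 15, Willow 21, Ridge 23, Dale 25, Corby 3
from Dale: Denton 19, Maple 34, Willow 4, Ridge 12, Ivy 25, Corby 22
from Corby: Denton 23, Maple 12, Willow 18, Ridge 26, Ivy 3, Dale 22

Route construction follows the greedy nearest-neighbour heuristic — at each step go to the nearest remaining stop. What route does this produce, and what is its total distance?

94 min along Denton → Ridge → Willow → Dale → Corby → Ivy → Maple → Denton.

From Denton: distances to unvisited — Ridge=14, Willow=15, Dale=19, Corby=23, Ivy=26, Maple=28. Nearest is Ridge (14).
From Ridge: distances to unvisited — Willow=8, Dale=12, Ivy=23, Corby=26, Maple=31. Nearest is Willow (8).
From Willow: distances to unvisited — Dale=4, Corby=18, Ivy=21, Maple=30. Nearest is Dale (4).
From Dale: distances to unvisited — Corby=22, Ivy=25, Maple=34. Nearest is Corby (22).
From Corby: distances to unvisited — Ivy=3, Maple=12. Nearest is Ivy (3).
From Ivy: distances to unvisited — Maple=15. Nearest is Maple (15).
Return Maple→Denton: 28.
Total = 14 + 8 + 4 + 22 + 3 + 15 + 28 = 94.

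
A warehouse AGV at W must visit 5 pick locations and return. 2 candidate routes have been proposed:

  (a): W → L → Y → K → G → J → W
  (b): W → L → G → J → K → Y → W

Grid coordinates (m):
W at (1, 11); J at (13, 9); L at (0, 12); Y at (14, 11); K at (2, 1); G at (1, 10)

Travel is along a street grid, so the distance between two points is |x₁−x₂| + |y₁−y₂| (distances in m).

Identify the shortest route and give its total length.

72 m — (b) is the shortest.

(a): 2 + 15 + 22 + 10 + 13 + 14 = 76
(b): 2 + 3 + 13 + 19 + 22 + 13 = 72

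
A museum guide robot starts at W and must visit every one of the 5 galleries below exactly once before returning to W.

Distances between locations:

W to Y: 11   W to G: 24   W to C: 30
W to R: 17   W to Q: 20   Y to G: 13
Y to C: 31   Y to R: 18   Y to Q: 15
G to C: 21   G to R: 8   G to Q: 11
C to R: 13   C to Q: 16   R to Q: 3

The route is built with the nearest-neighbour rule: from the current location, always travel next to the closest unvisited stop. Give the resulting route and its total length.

Nearest-neighbour total = 81; route W → Y → G → R → Q → C → W.

From W: distances to unvisited — Y=11, R=17, Q=20, G=24, C=30. Nearest is Y (11).
From Y: distances to unvisited — G=13, Q=15, R=18, C=31. Nearest is G (13).
From G: distances to unvisited — R=8, Q=11, C=21. Nearest is R (8).
From R: distances to unvisited — Q=3, C=13. Nearest is Q (3).
From Q: distances to unvisited — C=16. Nearest is C (16).
Return C→W: 30.
Total = 11 + 13 + 8 + 3 + 16 + 30 = 81.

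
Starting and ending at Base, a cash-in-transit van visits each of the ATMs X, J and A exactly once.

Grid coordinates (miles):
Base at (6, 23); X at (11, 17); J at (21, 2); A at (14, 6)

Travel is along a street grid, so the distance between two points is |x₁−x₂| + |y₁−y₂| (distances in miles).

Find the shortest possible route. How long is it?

72 miles — the shortest possible round trip.

With 3 stops there are 3!/2 = 3 distinct round trips (a route and its reverse cost the same).
Base-X-J-A-Base: 11+25+11+25 = 72
Base-X-A-J-Base: 11+14+11+36 = 72
Base-J-X-A-Base: 36+25+14+25 = 100
The minimum is 72.
One optimal route: Base → X → J → A → Base (or its reverse).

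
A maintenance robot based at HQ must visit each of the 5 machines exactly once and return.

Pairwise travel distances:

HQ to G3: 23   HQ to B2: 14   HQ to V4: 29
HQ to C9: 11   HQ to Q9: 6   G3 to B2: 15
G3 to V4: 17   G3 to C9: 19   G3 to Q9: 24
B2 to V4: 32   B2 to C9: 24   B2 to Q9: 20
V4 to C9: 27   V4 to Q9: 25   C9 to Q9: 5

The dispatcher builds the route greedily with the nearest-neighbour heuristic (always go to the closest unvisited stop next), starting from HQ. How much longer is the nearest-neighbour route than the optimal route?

The nearest-neighbour route is 22 longer than optimal.

From HQ: Q9=6, C9=11, B2=14, G3=23, V4=29 → choose Q9 (6).
From Q9: C9=5, B2=20, G3=24, V4=25 → choose C9 (5).
From C9: G3=19, B2=24, V4=27 → choose G3 (19).
From G3: B2=15, V4=17 → choose B2 (15).
From B2: V4=32 → choose V4 (32).
NN route HQ → Q9 → C9 → G3 → B2 → V4 → HQ costs 106.
Optimal: HQ → B2 → G3 → V4 → C9 → Q9 → HQ costs 84 (by enumerating all 60 distinct tours).
Excess = 106 − 84 = 22.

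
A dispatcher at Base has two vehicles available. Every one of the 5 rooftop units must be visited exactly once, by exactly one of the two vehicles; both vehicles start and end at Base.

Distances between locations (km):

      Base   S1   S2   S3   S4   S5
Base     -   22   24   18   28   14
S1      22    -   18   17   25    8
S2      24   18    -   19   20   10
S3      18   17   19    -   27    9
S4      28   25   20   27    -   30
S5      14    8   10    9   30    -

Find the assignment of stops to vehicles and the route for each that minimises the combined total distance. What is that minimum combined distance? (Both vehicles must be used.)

Check every non-empty split of the stops between the two vehicles; for each half take its own optimal tour:
  {S1} + {S2, S3, S4, S5}: 44 + 85 = 129
  {S2} + {S1, S3, S4, S5}: 48 + 88 = 136
  {S1, S2} + {S3, S4, S5}: 64 + 78 = 142
  {S3} + {S1, S2, S4, S5}: 36 + 88 = 124
  {S1, S3} + {S2, S4, S5}: 57 + 72 = 129
  {S2, S3} + {S1, S4, S5}: 61 + 75 = 136
  … (15 splits in total)
Best: vehicle 1 Base → S3 → Base = 36; vehicle 2 Base → S1 → S5 → S2 → S4 → Base = 88; combined 124.

Minimum combined distance: 124 km.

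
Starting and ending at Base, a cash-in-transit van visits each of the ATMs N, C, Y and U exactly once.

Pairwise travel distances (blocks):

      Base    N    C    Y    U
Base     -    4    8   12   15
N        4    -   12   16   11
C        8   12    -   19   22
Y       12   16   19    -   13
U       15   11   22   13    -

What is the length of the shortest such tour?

Base → N → C → Y → U → Base: 4+12+19+13+15 = 63
Base → N → C → U → Y → Base: 4+12+22+13+12 = 63
Base → N → Y → C → U → Base: 4+16+19+22+15 = 76
Base → N → Y → U → C → Base: 4+16+13+22+8 = 63
Base → N → U → C → Y → Base: 4+11+22+19+12 = 68
Base → N → U → Y → C → Base: 4+11+13+19+8 = 55
Base → C → N → Y → U → Base: 8+12+16+13+15 = 64
Base → C → N → U → Y → Base: 8+12+11+13+12 = 56
Base → C → Y → N → U → Base: 8+19+16+11+15 = 69
Base → C → U → N → Y → Base: 8+22+11+16+12 = 69
Base → Y → N → C → U → Base: 12+16+12+22+15 = 77
Base → Y → C → N → U → Base: 12+19+12+11+15 = 69
The minimum is 55.
One optimal route: Base → N → U → Y → C → Base (or its reverse).

Minimum total distance: 55 blocks.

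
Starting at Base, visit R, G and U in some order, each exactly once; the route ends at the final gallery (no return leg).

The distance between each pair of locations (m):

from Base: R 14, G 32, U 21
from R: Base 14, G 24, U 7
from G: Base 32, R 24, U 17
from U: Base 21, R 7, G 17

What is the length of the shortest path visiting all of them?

There are 3! = 6 possible orderings.
Base→R→G→U: 14+24+17 = 55
Base→R→U→G: 14+7+17 = 38
Base→G→R→U: 32+24+7 = 63
Base→G→U→R: 32+17+7 = 56
Base→U→R→G: 21+7+24 = 52
Base→U→G→R: 21+17+24 = 62
The minimum is 38.
One shortest path: Base → R → U → G.

Minimum one-way distance = 38 m.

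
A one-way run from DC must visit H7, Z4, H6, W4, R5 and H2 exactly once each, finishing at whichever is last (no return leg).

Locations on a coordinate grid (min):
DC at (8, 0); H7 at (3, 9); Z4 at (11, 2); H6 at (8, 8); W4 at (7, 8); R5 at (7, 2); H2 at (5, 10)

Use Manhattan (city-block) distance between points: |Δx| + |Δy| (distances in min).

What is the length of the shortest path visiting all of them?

Shortest open route: 24 min.

There are 6! = 720 possible orderings.
DC→H7→Z4→H6→W4→R5→H2: 14+15+9+1+6+10 = 55
DC→H7→Z4→H6→W4→H2→R5: 14+15+9+1+4+10 = 53
DC→H7→Z4→H6→R5→W4→H2: 14+15+9+7+6+4 = 55
DC→H7→Z4→H6→R5→H2→W4: 14+15+9+7+10+4 = 59
DC→H7→Z4→H6→H2→W4→R5: 14+15+9+5+4+6 = 53
DC→H7→Z4→H6→H2→R5→W4: 14+15+9+5+10+6 = 59
DC→H7→Z4→W4→H6→R5→H2: 14+15+10+1+7+10 = 57
DC→H7→Z4→W4→H6→H2→R5: 14+15+10+1+5+10 = 55
… (712 more)
DC→Z4→R5→H6→W4→H2→H7: 5+4+7+1+4+3 = 24  ← best
The minimum is 24.
One shortest path: DC → Z4 → R5 → H6 → W4 → H2 → H7.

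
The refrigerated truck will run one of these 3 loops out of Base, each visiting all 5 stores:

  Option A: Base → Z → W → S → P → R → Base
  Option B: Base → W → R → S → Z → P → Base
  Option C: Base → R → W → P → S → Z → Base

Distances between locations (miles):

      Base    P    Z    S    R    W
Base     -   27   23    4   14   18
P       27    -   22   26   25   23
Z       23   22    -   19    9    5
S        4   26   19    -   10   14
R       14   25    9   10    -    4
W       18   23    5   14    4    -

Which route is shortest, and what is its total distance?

100 miles — Option B is the shortest.

Option A: 23 + 5 + 14 + 26 + 25 + 14 = 107
Option B: 18 + 4 + 10 + 19 + 22 + 27 = 100
Option C: 14 + 4 + 23 + 26 + 19 + 23 = 109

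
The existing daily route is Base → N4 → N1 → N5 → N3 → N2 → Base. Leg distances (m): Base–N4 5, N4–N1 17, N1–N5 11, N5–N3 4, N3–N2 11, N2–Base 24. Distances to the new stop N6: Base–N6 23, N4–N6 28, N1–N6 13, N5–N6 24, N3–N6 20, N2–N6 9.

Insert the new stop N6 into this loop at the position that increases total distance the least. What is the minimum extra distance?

Insertion cost between consecutive stops i–j is d(i,N6) + d(N6,j) − d(i,j):
  between Base and N4: 23 + 28 − 5 = 46
  between N4 and N1: 28 + 13 − 17 = 24
  between N1 and N5: 13 + 24 − 11 = 26
  between N5 and N3: 24 + 20 − 4 = 40
  between N3 and N2: 20 + 9 − 11 = 18
  between N2 and Base: 9 + 23 − 24 = 8
Cheapest insertion is between N2 and Base, adding 8.
New total = 72 + 8 = 80.

+8 m — insert N6 between N2 and Base.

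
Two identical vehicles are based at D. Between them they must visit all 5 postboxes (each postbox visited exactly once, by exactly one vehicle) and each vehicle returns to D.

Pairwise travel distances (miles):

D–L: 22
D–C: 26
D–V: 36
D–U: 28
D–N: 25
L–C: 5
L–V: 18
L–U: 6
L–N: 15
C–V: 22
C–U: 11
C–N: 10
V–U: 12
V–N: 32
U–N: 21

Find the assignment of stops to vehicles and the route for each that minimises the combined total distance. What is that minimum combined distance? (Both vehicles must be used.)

135 miles — the smallest possible combined total.

Try each way of splitting the stops between the two vehicles (each non-empty) and, for each split, find the best tour for each vehicle:
  {L} + {C, V, U, N}: 44 + 94 = 138
  {C} + {L, V, U, N}: 52 + 94 = 146
  {L, C} + {V, U, N}: 53 + 94 = 147
  {V} + {L, C, U, N}: 72 + 74 = 146
  {L, V} + {C, U, N}: 76 + 74 = 150
  {C, V} + {L, U, N}: 84 + 74 = 158
  … (15 splits in total)
  {L, C, V, U} + {N}: 85 + 50 = 135  ← best
Best: vehicle 1 D → C → L → U → V → D = 85; vehicle 2 D → N → D = 50; combined 135.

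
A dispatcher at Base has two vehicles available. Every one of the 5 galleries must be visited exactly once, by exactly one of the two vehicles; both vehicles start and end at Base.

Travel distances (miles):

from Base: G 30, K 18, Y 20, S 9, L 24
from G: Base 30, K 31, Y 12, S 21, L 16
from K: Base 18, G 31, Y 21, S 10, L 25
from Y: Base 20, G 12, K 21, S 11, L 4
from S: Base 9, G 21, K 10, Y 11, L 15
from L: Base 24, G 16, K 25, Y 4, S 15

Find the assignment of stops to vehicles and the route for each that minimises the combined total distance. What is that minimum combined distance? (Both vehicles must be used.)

106 miles — the smallest possible combined total.

Check every non-empty split of the stops between the two vehicles; for each half take its own optimal tour:
  {G} + {K, Y, S, L}: 60 + 67 = 127
  {K} + {G, Y, S, L}: 36 + 70 = 106
  {G, K} + {Y, S, L}: 79 + 48 = 127
  {Y} + {G, K, S, L}: 40 + 89 = 129
  {G, Y} + {K, S, L}: 62 + 67 = 129
  {K, Y} + {G, S, L}: 59 + 70 = 129
  … (15 splits in total)
Best: vehicle 1 Base → K → Base = 36; vehicle 2 Base → G → Y → L → S → Base = 70; combined 106.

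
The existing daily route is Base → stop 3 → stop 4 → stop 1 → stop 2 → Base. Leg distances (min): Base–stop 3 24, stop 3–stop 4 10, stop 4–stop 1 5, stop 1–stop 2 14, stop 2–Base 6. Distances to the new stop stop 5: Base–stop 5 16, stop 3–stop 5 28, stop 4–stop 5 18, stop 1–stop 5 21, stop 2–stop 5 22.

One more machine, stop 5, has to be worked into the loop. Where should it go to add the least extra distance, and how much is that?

Adding 20 min by placing stop 5 on the Base–stop 3 leg.

Insertion cost between consecutive stops i–j is d(i,stop 5) + d(stop 5,j) − d(i,j):
  between Base and stop 3: 16 + 28 − 24 = 20
  between stop 3 and stop 4: 28 + 18 − 10 = 36
  between stop 4 and stop 1: 18 + 21 − 5 = 34
  between stop 1 and stop 2: 21 + 22 − 14 = 29
  between stop 2 and Base: 22 + 16 − 6 = 32
Cheapest insertion is between Base and stop 3, adding 20.
New total = 59 + 20 = 79.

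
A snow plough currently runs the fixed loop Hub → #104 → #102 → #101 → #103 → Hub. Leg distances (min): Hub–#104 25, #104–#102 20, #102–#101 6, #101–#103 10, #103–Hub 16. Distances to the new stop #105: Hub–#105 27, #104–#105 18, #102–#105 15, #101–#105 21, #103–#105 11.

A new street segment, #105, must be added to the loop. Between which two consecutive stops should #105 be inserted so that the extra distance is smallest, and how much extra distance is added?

Insertion cost between consecutive stops i–j is d(i,#105) + d(#105,j) − d(i,j):
  between Hub and #104: 27 + 18 − 25 = 20
  between #104 and #102: 18 + 15 − 20 = 13
  between #102 and #101: 15 + 21 − 6 = 30
  between #101 and #103: 21 + 11 − 10 = 22
  between #103 and Hub: 11 + 27 − 16 = 22
Cheapest insertion is between #104 and #102, adding 13.
New total = 77 + 13 = 90.

Minimum extra distance: 13 min, inserting #105 between #104 and #102.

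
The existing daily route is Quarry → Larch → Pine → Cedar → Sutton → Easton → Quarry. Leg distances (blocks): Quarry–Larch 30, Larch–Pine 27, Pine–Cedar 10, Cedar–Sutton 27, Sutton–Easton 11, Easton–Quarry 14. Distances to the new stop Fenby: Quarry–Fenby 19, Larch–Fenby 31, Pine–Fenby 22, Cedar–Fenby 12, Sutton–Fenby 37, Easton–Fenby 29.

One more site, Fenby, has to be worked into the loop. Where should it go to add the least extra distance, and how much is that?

Insertion cost between consecutive stops i–j is d(i,Fenby) + d(Fenby,j) − d(i,j):
  between Quarry and Larch: 19 + 31 − 30 = 20
  between Larch and Pine: 31 + 22 − 27 = 26
  between Pine and Cedar: 22 + 12 − 10 = 24
  between Cedar and Sutton: 12 + 37 − 27 = 22
  between Sutton and Easton: 37 + 29 − 11 = 55
  between Easton and Quarry: 29 + 19 − 14 = 34
Cheapest insertion is between Quarry and Larch, adding 20.
New total = 119 + 20 = 139.

Adding 20 blocks by placing Fenby on the Quarry–Larch leg.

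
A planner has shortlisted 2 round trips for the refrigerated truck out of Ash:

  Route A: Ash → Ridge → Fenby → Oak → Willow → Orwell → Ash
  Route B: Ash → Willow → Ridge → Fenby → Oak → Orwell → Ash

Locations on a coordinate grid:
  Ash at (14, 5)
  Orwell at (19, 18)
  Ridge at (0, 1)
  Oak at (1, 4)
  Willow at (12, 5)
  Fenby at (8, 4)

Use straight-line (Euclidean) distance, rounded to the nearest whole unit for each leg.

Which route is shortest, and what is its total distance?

Route A: 15 + 9 + 7 + 11 + 15 + 14 = 71
Route B: 2 + 13 + 9 + 7 + 23 + 14 = 68

Shortest is Route B, total 68.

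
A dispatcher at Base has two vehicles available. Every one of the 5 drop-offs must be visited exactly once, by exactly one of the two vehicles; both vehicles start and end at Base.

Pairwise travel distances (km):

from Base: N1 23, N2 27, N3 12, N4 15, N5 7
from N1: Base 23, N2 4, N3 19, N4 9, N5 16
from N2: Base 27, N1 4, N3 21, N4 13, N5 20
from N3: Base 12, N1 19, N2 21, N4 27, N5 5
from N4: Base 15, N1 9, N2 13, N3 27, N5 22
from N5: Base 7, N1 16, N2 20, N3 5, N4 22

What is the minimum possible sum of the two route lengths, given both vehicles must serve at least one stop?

Try each way of splitting the stops between the two vehicles (each non-empty) and, for each split, find the best tour for each vehicle:
  {N1} + {N2, N3, N4, N5}: 46 + 61 = 107
  {N2} + {N1, N3, N4, N5}: 54 + 55 = 109
  {N1, N2} + {N3, N4, N5}: 54 + 54 = 108
  {N3} + {N1, N2, N4, N5}: 24 + 55 = 79
  {N1, N3} + {N2, N4, N5}: 54 + 55 = 109
  {N2, N3} + {N1, N4, N5}: 60 + 47 = 107
  … (15 splits in total)
  {N1, N2, N3, N4} + {N5}: 61 + 14 = 75  ← best
Best: vehicle 1 Base → N3 → N2 → N1 → N4 → Base = 61; vehicle 2 Base → N5 → Base = 14; combined 75.

Minimum combined distance: 75 km.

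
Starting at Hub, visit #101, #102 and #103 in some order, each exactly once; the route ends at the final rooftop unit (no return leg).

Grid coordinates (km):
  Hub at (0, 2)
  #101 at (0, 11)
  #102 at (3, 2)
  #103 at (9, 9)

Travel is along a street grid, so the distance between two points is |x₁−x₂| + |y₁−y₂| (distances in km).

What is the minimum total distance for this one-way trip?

There are 3! = 6 possible orderings.
Hub→#101→#102→#103: 9+12+13 = 34
Hub→#101→#103→#102: 9+11+13 = 33
Hub→#102→#101→#103: 3+12+11 = 26
Hub→#102→#103→#101: 3+13+11 = 27
Hub→#103→#101→#102: 16+11+12 = 39
Hub→#103→#102→#101: 16+13+12 = 41
The minimum is 26.
One shortest path: Hub → #102 → #101 → #103.

Minimum one-way distance = 26 km.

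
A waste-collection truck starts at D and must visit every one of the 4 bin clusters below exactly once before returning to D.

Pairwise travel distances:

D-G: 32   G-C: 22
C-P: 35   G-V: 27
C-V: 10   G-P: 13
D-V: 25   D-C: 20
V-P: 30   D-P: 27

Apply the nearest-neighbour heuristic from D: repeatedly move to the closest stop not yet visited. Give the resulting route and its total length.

At D the remaining stops are C 20, V 25, P 27, G 32; go to C.
At C the remaining stops are V 10, G 22, P 35; go to V.
At V the remaining stops are G 27, P 30; go to G.
At G the remaining stops are P 13; go to P.
Return P→D: 27.
Total = 20 + 10 + 27 + 13 + 27 = 97.

Total distance 97 via the nearest-neighbour route D → C → V → G → P → D.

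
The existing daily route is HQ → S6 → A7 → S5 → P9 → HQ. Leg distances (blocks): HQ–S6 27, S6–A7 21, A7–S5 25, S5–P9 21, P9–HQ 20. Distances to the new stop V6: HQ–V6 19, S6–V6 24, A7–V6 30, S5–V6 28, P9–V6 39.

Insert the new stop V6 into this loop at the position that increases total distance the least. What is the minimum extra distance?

Adding 16 blocks by placing V6 on the HQ–S6 leg.

Insertion cost between consecutive stops i–j is d(i,V6) + d(V6,j) − d(i,j):
  between HQ and S6: 19 + 24 − 27 = 16
  between S6 and A7: 24 + 30 − 21 = 33
  between A7 and S5: 30 + 28 − 25 = 33
  between S5 and P9: 28 + 39 − 21 = 46
  between P9 and HQ: 39 + 19 − 20 = 38
Cheapest insertion is between HQ and S6, adding 16.
New total = 114 + 16 = 130.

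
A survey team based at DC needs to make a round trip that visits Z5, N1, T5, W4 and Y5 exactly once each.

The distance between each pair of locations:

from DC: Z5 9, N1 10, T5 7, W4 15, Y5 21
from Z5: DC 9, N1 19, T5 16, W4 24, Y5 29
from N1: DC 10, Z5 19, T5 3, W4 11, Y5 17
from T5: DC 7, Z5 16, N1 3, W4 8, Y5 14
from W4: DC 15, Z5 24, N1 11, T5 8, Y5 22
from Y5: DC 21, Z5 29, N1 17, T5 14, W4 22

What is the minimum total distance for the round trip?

DC - Z5 - N1 - T5 - W4 - Y5 - DC: 9+19+3+8+22+21 = 82
DC - Z5 - N1 - T5 - Y5 - W4 - DC: 9+19+3+14+22+15 = 82
DC - Z5 - N1 - W4 - T5 - Y5 - DC: 9+19+11+8+14+21 = 82
DC - Z5 - N1 - W4 - Y5 - T5 - DC: 9+19+11+22+14+7 = 82
DC - Z5 - N1 - Y5 - T5 - W4 - DC: 9+19+17+14+8+15 = 82
DC - Z5 - N1 - Y5 - W4 - T5 - DC: 9+19+17+22+8+7 = 82
DC - Z5 - T5 - N1 - W4 - Y5 - DC: 9+16+3+11+22+21 = 82
DC - Z5 - T5 - N1 - Y5 - W4 - DC: 9+16+3+17+22+15 = 82
DC - Z5 - T5 - W4 - N1 - Y5 - DC: 9+16+8+11+17+21 = 82
DC - Z5 - T5 - W4 - Y5 - N1 - DC: 9+16+8+22+17+10 = 82
DC - Z5 - T5 - Y5 - N1 - W4 - DC: 9+16+14+17+11+15 = 82
DC - Z5 - T5 - Y5 - W4 - N1 - DC: 9+16+14+22+11+10 = 82
DC - Z5 - W4 - N1 - T5 - Y5 - DC: 9+24+11+3+14+21 = 82
DC - Z5 - W4 - N1 - Y5 - T5 - DC: 9+24+11+17+14+7 = 82
… (46 more)
DC - Z5 - Y5 - N1 - T5 - W4 - DC: 9+29+17+3+8+15 = 81  ← best
The minimum is 81.
One optimal route: DC → Z5 → Y5 → N1 → T5 → W4 → DC (or its reverse).

Minimum total distance: 81.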